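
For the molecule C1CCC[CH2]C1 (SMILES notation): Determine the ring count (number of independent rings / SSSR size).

In SMILES, each pair of matching ring-closure digits denotes one ring-closing bond; the number of such bonds equals the number of independent rings.
Ring-closure bonds here: 1.

1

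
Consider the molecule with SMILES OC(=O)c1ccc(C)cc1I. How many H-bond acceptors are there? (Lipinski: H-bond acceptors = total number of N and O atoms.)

2

N atoms: 0; O atoms: 2.
Lipinski HBA = 0 + 2 = 2.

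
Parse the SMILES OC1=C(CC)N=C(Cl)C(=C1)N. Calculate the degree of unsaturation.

4

Degree of unsaturation = (number of rings) + (number of π bonds).
Ring closures in the SMILES: 1.
π bonds: 3 double bonds (each 1 DoU) → 3 DoU from unsaturation.
Total DoU = 1 + 3 = 4.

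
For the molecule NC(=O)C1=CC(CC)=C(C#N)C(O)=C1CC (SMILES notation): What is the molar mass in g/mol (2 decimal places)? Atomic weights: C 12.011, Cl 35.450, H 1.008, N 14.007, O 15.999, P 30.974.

First, the molecular formula is C12H14N2O2 (counting implicit H from valence).
  C: 12 × 12.011 = 144.132
  H: 14 × 1.008 = 14.112
  N: 2 × 14.007 = 28.014
  O: 2 × 15.999 = 31.998
Sum: 12×12.011 + 14×1.008 + 2×14.007 + 2×15.999 = 218.256 → 218.26 g/mol.

218.26 g/mol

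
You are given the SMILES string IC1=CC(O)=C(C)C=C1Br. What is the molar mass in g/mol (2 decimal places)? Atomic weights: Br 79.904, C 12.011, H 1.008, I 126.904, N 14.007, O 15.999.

First, the molecular formula is C7H6BrIO (counting implicit H from valence).
  Br: 1 × 79.904 = 79.904
  C: 7 × 12.011 = 84.077
  H: 6 × 1.008 = 6.048
  I: 1 × 126.904 = 126.904
  O: 1 × 15.999 = 15.999
Sum: 1×79.904 + 7×12.011 + 6×1.008 + 1×126.904 + 1×15.999 = 312.932 → 312.93 g/mol.

312.93 g/mol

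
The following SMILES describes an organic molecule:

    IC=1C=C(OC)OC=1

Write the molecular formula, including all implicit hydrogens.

C5H5IO2

Walk through each heavy atom and fill implicit hydrogens from standard valence (C 4, N 3, O 2, S 2, halogen 1):
  atom 1: I (halogen, monovalent) → 0 H
  atom 2: C, bond orders sum to 4 (valence 4) → 0 H
  atom 3: C, bond orders sum to 3 (valence 4) → 1 H
  atom 4: C, bond orders sum to 4 (valence 4) → 0 H
  atom 5: O, bond orders sum to 2 (valence 2) → 0 H
  atom 6: C, bond orders sum to 1 (valence 4) → 3 H
  atom 7: O, bond orders sum to 2 (valence 2) → 0 H
  atom 8: C, bond orders sum to 3 (valence 4) → 1 H
Totals → C:5, H:5, I:1, O:2.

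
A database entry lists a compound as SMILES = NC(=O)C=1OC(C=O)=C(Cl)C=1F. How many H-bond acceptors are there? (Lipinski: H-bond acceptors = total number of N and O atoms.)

N atoms: 1; O atoms: 3.
Lipinski HBA = 1 + 3 = 4.

4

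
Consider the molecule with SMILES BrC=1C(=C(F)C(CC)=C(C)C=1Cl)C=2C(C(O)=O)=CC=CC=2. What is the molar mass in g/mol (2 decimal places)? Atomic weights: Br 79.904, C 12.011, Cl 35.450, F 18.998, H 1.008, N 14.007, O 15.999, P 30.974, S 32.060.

371.63 g/mol

First, the molecular formula is C16H13BrClFO2 (counting implicit H from valence).
  Br: 1 × 79.904 = 79.904
  C: 16 × 12.011 = 192.176
  Cl: 1 × 35.450 = 35.450
  F: 1 × 18.998 = 18.998
  H: 13 × 1.008 = 13.104
  O: 2 × 15.999 = 31.998
Sum: 1×79.904 + 16×12.011 + 1×35.450 + 1×18.998 + 13×1.008 + 2×15.999 = 371.630 → 371.63 g/mol.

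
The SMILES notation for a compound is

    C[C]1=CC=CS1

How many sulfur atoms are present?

Scan the SMILES for S atoms (remember two-letter symbols like Cl and Br are single atoms).
Sulfur count: 1.

1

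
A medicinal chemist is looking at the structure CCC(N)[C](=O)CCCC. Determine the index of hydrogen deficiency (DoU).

1

Molecular formula: C8H17NO.
DoU = (2C + 2 + N − H − X) / 2, where X is the halogen count and O/S are ignored.
    = (2·8 + 2 + 1 − 17 − 0) / 2 = 2 / 2 = 1.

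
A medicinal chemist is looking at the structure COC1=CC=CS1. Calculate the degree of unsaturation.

3

Molecular formula: C5H6OS.
DoU = (2C + 2 + N − H − X) / 2, where X is the halogen count and O/S are ignored.
    = (2·5 + 2 + 0 − 6 − 0) / 2 = 6 / 2 = 3.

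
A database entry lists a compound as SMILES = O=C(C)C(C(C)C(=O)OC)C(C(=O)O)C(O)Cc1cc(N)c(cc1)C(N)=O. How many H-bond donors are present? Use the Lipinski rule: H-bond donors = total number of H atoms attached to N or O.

Donors: find every N or O and count the H atoms it carries.
  atom 1 (O): bond orders sum to 2 → 0 H
  atom 8 (O): bond orders sum to 2 → 0 H
  atom 9 (O): bond orders sum to 2 → 0 H
  atom 13 (O): bond orders sum to 2 → 0 H
  atom 14 (O): bond orders sum to 1 → 1 H
  atom 16 (O): bond orders sum to 1 → 1 H
  atom 21 (N): bond orders sum to 1 → 2 H
  atom 26 (N): bond orders sum to 1 → 2 H
  atom 27 (O): bond orders sum to 2 → 0 H
Lipinski HBD = 6.

6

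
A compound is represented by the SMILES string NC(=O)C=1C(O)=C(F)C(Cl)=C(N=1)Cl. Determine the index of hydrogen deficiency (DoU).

5

Degree of unsaturation = (number of rings) + (number of π bonds).
Ring closures in the SMILES: 1.
π bonds: 4 double bonds (each 1 DoU) → 4 DoU from unsaturation.
Total DoU = 1 + 4 = 5.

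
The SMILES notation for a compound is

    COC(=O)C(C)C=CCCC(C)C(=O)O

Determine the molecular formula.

C11H18O4

Walk through each heavy atom and fill implicit hydrogens from standard valence (C 4, N 3, O 2, S 2, halogen 1):
  atom 1: C, bond orders sum to 1 (valence 4) → 3 H
  atom 2: O, bond orders sum to 2 (valence 2) → 0 H
  atom 3: C, bond orders sum to 4 (valence 4) → 0 H
  atom 4: O, bond orders sum to 2 (valence 2) → 0 H
  atom 5: C, bond orders sum to 3 (valence 4) → 1 H
  atom 6: C, bond orders sum to 1 (valence 4) → 3 H
  atom 7: C, bond orders sum to 3 (valence 4) → 1 H
  atom 8: C, bond orders sum to 3 (valence 4) → 1 H
  atom 9: C, bond orders sum to 2 (valence 4) → 2 H
  atom 10: C, bond orders sum to 2 (valence 4) → 2 H
  atom 11: C, bond orders sum to 3 (valence 4) → 1 H
  atom 12: C, bond orders sum to 1 (valence 4) → 3 H
  atom 13: C, bond orders sum to 4 (valence 4) → 0 H
  atom 14: O, bond orders sum to 2 (valence 2) → 0 H
  atom 15: O, bond orders sum to 1 (valence 2) → 1 H
Totals → C:11, H:18, O:4.
In Hill order: C11H18O4.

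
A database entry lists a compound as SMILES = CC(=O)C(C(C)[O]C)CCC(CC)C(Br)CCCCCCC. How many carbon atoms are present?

Count every carbon token in the SMILES (each C, including those in ring-closure positions and inside branches).
Carbon count: 19.

19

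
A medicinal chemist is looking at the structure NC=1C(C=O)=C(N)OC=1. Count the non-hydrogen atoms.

Every atom symbol written in the SMILES (organic subset) is one heavy atom; implicit H are not written.
Heavy atoms by element → C:5, N:2, O:2.
Total: 9.

9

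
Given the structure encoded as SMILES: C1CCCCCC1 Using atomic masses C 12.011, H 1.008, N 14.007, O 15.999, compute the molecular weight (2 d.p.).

First, the molecular formula is C7H14 (counting implicit H from valence).
  C: 7 × 12.011 = 84.077
  H: 14 × 1.008 = 14.112
Sum: 7×12.011 + 14×1.008 = 98.189 → 98.19 g/mol.

98.19 g/mol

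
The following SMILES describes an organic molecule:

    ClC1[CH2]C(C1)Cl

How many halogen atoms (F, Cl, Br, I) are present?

2

Halogen atoms appear at heavy-atom positions 1, 6 (2×Cl).
Halogen count: 2.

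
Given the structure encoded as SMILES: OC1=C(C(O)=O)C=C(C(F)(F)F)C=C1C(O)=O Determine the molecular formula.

Walk through each heavy atom and fill implicit hydrogens from standard valence (C 4, N 3, O 2, S 2, halogen 1):
  atom 1: O, bond orders sum to 1 (valence 2) → 1 H
  atom 2: C, bond orders sum to 4 (valence 4) → 0 H
  atom 3: C, bond orders sum to 4 (valence 4) → 0 H
  atom 4: C, bond orders sum to 4 (valence 4) → 0 H
  atom 5: O, bond orders sum to 1 (valence 2) → 1 H
  atom 6: O, bond orders sum to 2 (valence 2) → 0 H
  atom 7: C, bond orders sum to 3 (valence 4) → 1 H
  atom 8: C, bond orders sum to 4 (valence 4) → 0 H
  atom 9: C, bond orders sum to 4 (valence 4) → 0 H
  atom 10: F (halogen, monovalent) → 0 H
  atom 11: F (halogen, monovalent) → 0 H
  atom 12: F (halogen, monovalent) → 0 H
  atom 13: C, bond orders sum to 3 (valence 4) → 1 H
  atom 14: C, bond orders sum to 4 (valence 4) → 0 H
  atom 15: C, bond orders sum to 4 (valence 4) → 0 H
  atom 16: O, bond orders sum to 1 (valence 2) → 1 H
  atom 17: O, bond orders sum to 2 (valence 2) → 0 H
Totals → C:9, H:5, F:3, O:5.

C9H5F3O5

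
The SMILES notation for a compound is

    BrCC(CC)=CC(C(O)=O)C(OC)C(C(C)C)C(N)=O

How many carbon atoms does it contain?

14

Count every carbon token in the SMILES (each C, including those in ring-closure positions and inside branches).
Carbon count: 14.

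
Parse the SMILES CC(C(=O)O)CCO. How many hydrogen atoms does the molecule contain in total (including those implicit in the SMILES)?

Walk through each heavy atom and fill implicit hydrogens from standard valence (C 4, N 3, O 2, S 2, halogen 1):
  atom 1: C, bond orders sum to 1 (valence 4) → 3 H
  atom 2: C, bond orders sum to 3 (valence 4) → 1 H
  atom 3: C, bond orders sum to 4 (valence 4) → 0 H
  atom 4: O, bond orders sum to 2 (valence 2) → 0 H
  atom 5: O, bond orders sum to 1 (valence 2) → 1 H
  atom 6: C, bond orders sum to 2 (valence 4) → 2 H
  atom 7: C, bond orders sum to 2 (valence 4) → 2 H
  atom 8: O, bond orders sum to 1 (valence 2) → 1 H
Total hydrogens: 10.

10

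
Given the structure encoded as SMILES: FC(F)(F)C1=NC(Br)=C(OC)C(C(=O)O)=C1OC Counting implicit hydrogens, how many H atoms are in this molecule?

Walk through each heavy atom and fill implicit hydrogens from standard valence (C 4, N 3, O 2, S 2, halogen 1):
  atom 1: F (halogen, monovalent) → 0 H
  atom 2: C, bond orders sum to 4 (valence 4) → 0 H
  atom 3: F (halogen, monovalent) → 0 H
  atom 4: F (halogen, monovalent) → 0 H
  atom 5: C, bond orders sum to 4 (valence 4) → 0 H
  atom 6: N, bond orders sum to 3 (valence 3) → 0 H
  atom 7: C, bond orders sum to 4 (valence 4) → 0 H
  atom 8: Br (halogen, monovalent) → 0 H
  atom 9: C, bond orders sum to 4 (valence 4) → 0 H
  atom 10: O, bond orders sum to 2 (valence 2) → 0 H
  atom 11: C, bond orders sum to 1 (valence 4) → 3 H
  atom 12: C, bond orders sum to 4 (valence 4) → 0 H
  atom 13: C, bond orders sum to 4 (valence 4) → 0 H
  atom 14: O, bond orders sum to 2 (valence 2) → 0 H
  atom 15: O, bond orders sum to 1 (valence 2) → 1 H
  atom 16: C, bond orders sum to 4 (valence 4) → 0 H
  atom 17: O, bond orders sum to 2 (valence 2) → 0 H
  atom 18: C, bond orders sum to 1 (valence 4) → 3 H
Total hydrogens: 7.

7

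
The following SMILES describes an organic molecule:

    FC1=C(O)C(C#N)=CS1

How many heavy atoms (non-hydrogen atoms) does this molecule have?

9

Every atom symbol written in the SMILES (organic subset) is one heavy atom; implicit H are not written.
Heavy atoms by element → C:5, F:1, N:1, O:1, S:1.
Total: 9.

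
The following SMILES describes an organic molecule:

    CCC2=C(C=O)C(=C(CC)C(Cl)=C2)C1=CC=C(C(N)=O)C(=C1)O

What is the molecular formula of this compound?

C18H18ClNO3

Walk through each heavy atom and fill implicit hydrogens from standard valence (C 4, N 3, O 2, S 2, halogen 1):
  atom 1: C, bond orders sum to 1 (valence 4) → 3 H
  atom 2: C, bond orders sum to 2 (valence 4) → 2 H
  atom 3: C, bond orders sum to 4 (valence 4) → 0 H
  atom 4: C, bond orders sum to 4 (valence 4) → 0 H
  atom 5: C, bond orders sum to 3 (valence 4) → 1 H
  atom 6: O, bond orders sum to 2 (valence 2) → 0 H
  atom 7: C, bond orders sum to 4 (valence 4) → 0 H
  atom 8: C, bond orders sum to 4 (valence 4) → 0 H
  atom 9: C, bond orders sum to 2 (valence 4) → 2 H
  atom 10: C, bond orders sum to 1 (valence 4) → 3 H
  atom 11: C, bond orders sum to 4 (valence 4) → 0 H
  atom 12: Cl (halogen, monovalent) → 0 H
  atom 13: C, bond orders sum to 3 (valence 4) → 1 H
  atom 14: C, bond orders sum to 4 (valence 4) → 0 H
  atom 15: C, bond orders sum to 3 (valence 4) → 1 H
  atom 16: C, bond orders sum to 3 (valence 4) → 1 H
  atom 17: C, bond orders sum to 4 (valence 4) → 0 H
  atom 18: C, bond orders sum to 4 (valence 4) → 0 H
  atom 19: N, bond orders sum to 1 (valence 3) → 2 H
  atom 20: O, bond orders sum to 2 (valence 2) → 0 H
  atom 21: C, bond orders sum to 4 (valence 4) → 0 H
  atom 22: C, bond orders sum to 3 (valence 4) → 1 H
  atom 23: O, bond orders sum to 1 (valence 2) → 1 H
Totals → C:18, H:18, Cl:1, N:1, O:3.
In Hill order: C18H18ClNO3.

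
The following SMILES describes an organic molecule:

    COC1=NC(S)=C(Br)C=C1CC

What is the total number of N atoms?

1

Scan the SMILES for N atoms (remember two-letter symbols like Cl and Br are single atoms).
Nitrogen count: 1.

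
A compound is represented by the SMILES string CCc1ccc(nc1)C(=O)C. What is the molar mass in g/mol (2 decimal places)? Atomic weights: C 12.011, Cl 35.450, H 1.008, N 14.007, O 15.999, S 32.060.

149.19 g/mol

First, the molecular formula is C9H11NO (counting implicit H from valence).
  C: 9 × 12.011 = 108.099
  H: 11 × 1.008 = 11.088
  N: 1 × 14.007 = 14.007
  O: 1 × 15.999 = 15.999
Sum: 9×12.011 + 11×1.008 + 1×14.007 + 1×15.999 = 149.193 → 149.19 g/mol.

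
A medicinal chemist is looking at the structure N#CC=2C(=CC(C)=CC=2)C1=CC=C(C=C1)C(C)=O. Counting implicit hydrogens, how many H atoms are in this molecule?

13

Walk through each heavy atom and fill implicit hydrogens from standard valence (C 4, N 3, O 2, S 2, halogen 1):
  atom 1: N, bond orders sum to 3 (valence 3) → 0 H
  atom 2: C, bond orders sum to 4 (valence 4) → 0 H
  atom 3: C, bond orders sum to 4 (valence 4) → 0 H
  atom 4: C, bond orders sum to 4 (valence 4) → 0 H
  atom 5: C, bond orders sum to 3 (valence 4) → 1 H
  atom 6: C, bond orders sum to 4 (valence 4) → 0 H
  atom 7: C, bond orders sum to 1 (valence 4) → 3 H
  atom 8: C, bond orders sum to 3 (valence 4) → 1 H
  atom 9: C, bond orders sum to 3 (valence 4) → 1 H
  atom 10: C, bond orders sum to 4 (valence 4) → 0 H
  atom 11: C, bond orders sum to 3 (valence 4) → 1 H
  atom 12: C, bond orders sum to 3 (valence 4) → 1 H
  atom 13: C, bond orders sum to 4 (valence 4) → 0 H
  atom 14: C, bond orders sum to 3 (valence 4) → 1 H
  atom 15: C, bond orders sum to 3 (valence 4) → 1 H
  atom 16: C, bond orders sum to 4 (valence 4) → 0 H
  atom 17: C, bond orders sum to 1 (valence 4) → 3 H
  atom 18: O, bond orders sum to 2 (valence 2) → 0 H
Total hydrogens: 13.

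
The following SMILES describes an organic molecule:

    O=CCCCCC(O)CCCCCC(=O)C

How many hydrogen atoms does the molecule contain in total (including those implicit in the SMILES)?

24

Walk through each heavy atom and fill implicit hydrogens from standard valence (C 4, N 3, O 2, S 2, halogen 1):
  atom 1: O, bond orders sum to 2 (valence 2) → 0 H
  atom 2: C, bond orders sum to 3 (valence 4) → 1 H
  atom 3: C, bond orders sum to 2 (valence 4) → 2 H
  atom 4: C, bond orders sum to 2 (valence 4) → 2 H
  atom 5: C, bond orders sum to 2 (valence 4) → 2 H
  atom 6: C, bond orders sum to 2 (valence 4) → 2 H
  atom 7: C, bond orders sum to 3 (valence 4) → 1 H
  atom 8: O, bond orders sum to 1 (valence 2) → 1 H
  atom 9: C, bond orders sum to 2 (valence 4) → 2 H
  atom 10: C, bond orders sum to 2 (valence 4) → 2 H
  atom 11: C, bond orders sum to 2 (valence 4) → 2 H
  atom 12: C, bond orders sum to 2 (valence 4) → 2 H
  atom 13: C, bond orders sum to 2 (valence 4) → 2 H
  atom 14: C, bond orders sum to 4 (valence 4) → 0 H
  atom 15: O, bond orders sum to 2 (valence 2) → 0 H
  atom 16: C, bond orders sum to 1 (valence 4) → 3 H
Total hydrogens: 24.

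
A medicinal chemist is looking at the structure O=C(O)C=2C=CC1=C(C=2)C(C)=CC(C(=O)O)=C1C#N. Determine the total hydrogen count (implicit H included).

Walk through each heavy atom and fill implicit hydrogens from standard valence (C 4, N 3, O 2, S 2, halogen 1):
  atom 1: O, bond orders sum to 2 (valence 2) → 0 H
  atom 2: C, bond orders sum to 4 (valence 4) → 0 H
  atom 3: O, bond orders sum to 1 (valence 2) → 1 H
  atom 4: C, bond orders sum to 4 (valence 4) → 0 H
  atom 5: C, bond orders sum to 3 (valence 4) → 1 H
  atom 6: C, bond orders sum to 3 (valence 4) → 1 H
  atom 7: C, bond orders sum to 4 (valence 4) → 0 H
  atom 8: C, bond orders sum to 4 (valence 4) → 0 H
  atom 9: C, bond orders sum to 3 (valence 4) → 1 H
  atom 10: C, bond orders sum to 4 (valence 4) → 0 H
  atom 11: C, bond orders sum to 1 (valence 4) → 3 H
  atom 12: C, bond orders sum to 3 (valence 4) → 1 H
  atom 13: C, bond orders sum to 4 (valence 4) → 0 H
  atom 14: C, bond orders sum to 4 (valence 4) → 0 H
  atom 15: O, bond orders sum to 2 (valence 2) → 0 H
  atom 16: O, bond orders sum to 1 (valence 2) → 1 H
  atom 17: C, bond orders sum to 4 (valence 4) → 0 H
  atom 18: C, bond orders sum to 4 (valence 4) → 0 H
  atom 19: N, bond orders sum to 3 (valence 3) → 0 H
Total hydrogens: 9.

9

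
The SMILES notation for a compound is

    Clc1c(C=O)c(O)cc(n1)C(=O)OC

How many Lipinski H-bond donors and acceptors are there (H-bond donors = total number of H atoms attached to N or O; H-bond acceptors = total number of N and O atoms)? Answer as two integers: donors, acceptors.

Donors: find every N or O and count the H atoms it carries.
  atom 5 (O): bond orders sum to 2 → 0 H
  atom 7 (O): bond orders sum to 1 → 1 H
  atom 10 (N): bond orders sum to 3 → 0 H
  atom 12 (O): bond orders sum to 2 → 0 H
  atom 13 (O): bond orders sum to 2 → 0 H
Lipinski HBD = 1.
Acceptors: N atoms = 1, O atoms = 4 → HBA = 5.

1, 5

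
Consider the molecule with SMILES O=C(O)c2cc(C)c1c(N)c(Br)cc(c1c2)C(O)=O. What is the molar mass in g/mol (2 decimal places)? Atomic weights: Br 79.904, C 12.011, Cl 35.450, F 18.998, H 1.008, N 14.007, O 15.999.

324.13 g/mol

First, the molecular formula is C13H10BrNO4 (counting implicit H from valence).
  Br: 1 × 79.904 = 79.904
  C: 13 × 12.011 = 156.143
  H: 10 × 1.008 = 10.080
  N: 1 × 14.007 = 14.007
  O: 4 × 15.999 = 63.996
Sum: 1×79.904 + 13×12.011 + 10×1.008 + 1×14.007 + 4×15.999 = 324.130 → 324.13 g/mol.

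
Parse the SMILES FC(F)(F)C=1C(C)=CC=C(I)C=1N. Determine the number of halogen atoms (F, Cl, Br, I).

Halogen atoms appear at heavy-atom positions 1, 3, 4, 11 (3×F, 1×I).
Other groups present: 1 primary amine.
Halogen count: 4.

4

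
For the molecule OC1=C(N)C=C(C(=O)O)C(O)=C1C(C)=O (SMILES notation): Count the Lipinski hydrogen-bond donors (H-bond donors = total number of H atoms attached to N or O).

5

Donors: find every N or O and count the H atoms it carries.
  atom 1 (O): bond orders sum to 1 → 1 H
  atom 4 (N): bond orders sum to 1 → 2 H
  atom 8 (O): bond orders sum to 2 → 0 H
  atom 9 (O): bond orders sum to 1 → 1 H
  atom 11 (O): bond orders sum to 1 → 1 H
  atom 15 (O): bond orders sum to 2 → 0 H
Lipinski HBD = 5.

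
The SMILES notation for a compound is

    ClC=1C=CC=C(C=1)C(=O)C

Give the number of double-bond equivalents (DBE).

Degree of unsaturation = (number of rings) + (number of π bonds).
Ring closures in the SMILES: 1.
π bonds: 4 double bonds (each 1 DoU) → 4 DoU from unsaturation.
Total DoU = 1 + 4 = 5.

5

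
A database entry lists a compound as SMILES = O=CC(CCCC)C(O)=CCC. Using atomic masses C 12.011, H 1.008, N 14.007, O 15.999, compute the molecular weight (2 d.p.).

170.25 g/mol

First, the molecular formula is C10H18O2 (counting implicit H from valence).
  C: 10 × 12.011 = 120.110
  H: 18 × 1.008 = 18.144
  O: 2 × 15.999 = 31.998
Sum: 10×12.011 + 18×1.008 + 2×15.999 = 170.252 → 170.25 g/mol.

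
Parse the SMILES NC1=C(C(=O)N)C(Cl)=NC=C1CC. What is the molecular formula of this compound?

Walk through each heavy atom and fill implicit hydrogens from standard valence (C 4, N 3, O 2, S 2, halogen 1):
  atom 1: N, bond orders sum to 1 (valence 3) → 2 H
  atom 2: C, bond orders sum to 4 (valence 4) → 0 H
  atom 3: C, bond orders sum to 4 (valence 4) → 0 H
  atom 4: C, bond orders sum to 4 (valence 4) → 0 H
  atom 5: O, bond orders sum to 2 (valence 2) → 0 H
  atom 6: N, bond orders sum to 1 (valence 3) → 2 H
  atom 7: C, bond orders sum to 4 (valence 4) → 0 H
  atom 8: Cl (halogen, monovalent) → 0 H
  atom 9: N, bond orders sum to 3 (valence 3) → 0 H
  atom 10: C, bond orders sum to 3 (valence 4) → 1 H
  atom 11: C, bond orders sum to 4 (valence 4) → 0 H
  atom 12: C, bond orders sum to 2 (valence 4) → 2 H
  atom 13: C, bond orders sum to 1 (valence 4) → 3 H
Totals → C:8, H:10, Cl:1, N:3, O:1.
In Hill order: C8H10ClN3O.

C8H10ClN3O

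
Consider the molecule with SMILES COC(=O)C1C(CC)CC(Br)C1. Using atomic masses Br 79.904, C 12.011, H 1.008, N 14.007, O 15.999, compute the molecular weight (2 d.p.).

First, the molecular formula is C9H15BrO2 (counting implicit H from valence).
  Br: 1 × 79.904 = 79.904
  C: 9 × 12.011 = 108.099
  H: 15 × 1.008 = 15.120
  O: 2 × 15.999 = 31.998
Sum: 1×79.904 + 9×12.011 + 15×1.008 + 2×15.999 = 235.121 → 235.12 g/mol.

235.12 g/mol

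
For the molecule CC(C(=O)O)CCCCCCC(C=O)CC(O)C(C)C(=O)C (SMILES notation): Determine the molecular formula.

Walk through each heavy atom and fill implicit hydrogens from standard valence (C 4, N 3, O 2, S 2, halogen 1):
  atom 1: C, bond orders sum to 1 (valence 4) → 3 H
  atom 2: C, bond orders sum to 3 (valence 4) → 1 H
  atom 3: C, bond orders sum to 4 (valence 4) → 0 H
  atom 4: O, bond orders sum to 2 (valence 2) → 0 H
  atom 5: O, bond orders sum to 1 (valence 2) → 1 H
  atom 6: C, bond orders sum to 2 (valence 4) → 2 H
  atom 7: C, bond orders sum to 2 (valence 4) → 2 H
  atom 8: C, bond orders sum to 2 (valence 4) → 2 H
  atom 9: C, bond orders sum to 2 (valence 4) → 2 H
  atom 10: C, bond orders sum to 2 (valence 4) → 2 H
  atom 11: C, bond orders sum to 2 (valence 4) → 2 H
  atom 12: C, bond orders sum to 3 (valence 4) → 1 H
  atom 13: C, bond orders sum to 3 (valence 4) → 1 H
  atom 14: O, bond orders sum to 2 (valence 2) → 0 H
  atom 15: C, bond orders sum to 2 (valence 4) → 2 H
  atom 16: C, bond orders sum to 3 (valence 4) → 1 H
  atom 17: O, bond orders sum to 1 (valence 2) → 1 H
  atom 18: C, bond orders sum to 3 (valence 4) → 1 H
  atom 19: C, bond orders sum to 1 (valence 4) → 3 H
  atom 20: C, bond orders sum to 4 (valence 4) → 0 H
  atom 21: O, bond orders sum to 2 (valence 2) → 0 H
  atom 22: C, bond orders sum to 1 (valence 4) → 3 H
Totals → C:17, H:30, O:5.
In Hill order: C17H30O5.

C17H30O5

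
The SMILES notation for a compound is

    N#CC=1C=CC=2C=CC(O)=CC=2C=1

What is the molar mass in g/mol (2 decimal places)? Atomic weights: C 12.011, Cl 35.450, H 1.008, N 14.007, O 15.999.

First, the molecular formula is C11H7NO (counting implicit H from valence).
  C: 11 × 12.011 = 132.121
  H: 7 × 1.008 = 7.056
  N: 1 × 14.007 = 14.007
  O: 1 × 15.999 = 15.999
Sum: 11×12.011 + 7×1.008 + 1×14.007 + 1×15.999 = 169.183 → 169.18 g/mol.

169.18 g/mol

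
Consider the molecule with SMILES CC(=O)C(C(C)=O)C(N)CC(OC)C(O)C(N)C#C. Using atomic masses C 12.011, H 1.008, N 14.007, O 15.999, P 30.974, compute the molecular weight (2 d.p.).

First, the molecular formula is C13H22N2O4 (counting implicit H from valence).
  C: 13 × 12.011 = 156.143
  H: 22 × 1.008 = 22.176
  N: 2 × 14.007 = 28.014
  O: 4 × 15.999 = 63.996
Sum: 13×12.011 + 22×1.008 + 2×14.007 + 4×15.999 = 270.329 → 270.33 g/mol.

270.33 g/mol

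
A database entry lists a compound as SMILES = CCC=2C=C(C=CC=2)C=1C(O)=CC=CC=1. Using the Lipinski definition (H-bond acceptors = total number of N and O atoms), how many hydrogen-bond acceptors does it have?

1

N atoms: 0; O atoms: 1.
Lipinski HBA = 0 + 1 = 1.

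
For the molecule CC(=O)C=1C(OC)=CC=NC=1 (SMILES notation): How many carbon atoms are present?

Count every carbon token in the SMILES (each C, including those in ring-closure positions and inside branches).
Carbon count: 8.

8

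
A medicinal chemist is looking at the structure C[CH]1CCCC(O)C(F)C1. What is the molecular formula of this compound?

C8H15FO

Walk through each heavy atom and fill implicit hydrogens from standard valence (C 4, N 3, O 2, S 2, halogen 1):
  atom 1: C, bond orders sum to 1 (valence 4) → 3 H
  atom 2: C with explicit H count 1
  atom 3: C, bond orders sum to 2 (valence 4) → 2 H
  atom 4: C, bond orders sum to 2 (valence 4) → 2 H
  atom 5: C, bond orders sum to 2 (valence 4) → 2 H
  atom 6: C, bond orders sum to 3 (valence 4) → 1 H
  atom 7: O, bond orders sum to 1 (valence 2) → 1 H
  atom 8: C, bond orders sum to 3 (valence 4) → 1 H
  atom 9: F (halogen, monovalent) → 0 H
  atom 10: C, bond orders sum to 2 (valence 4) → 2 H
Totals → C:8, H:15, F:1, O:1.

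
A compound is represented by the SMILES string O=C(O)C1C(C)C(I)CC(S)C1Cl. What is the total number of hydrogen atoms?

12

Walk through each heavy atom and fill implicit hydrogens from standard valence (C 4, N 3, O 2, S 2, halogen 1):
  atom 1: O, bond orders sum to 2 (valence 2) → 0 H
  atom 2: C, bond orders sum to 4 (valence 4) → 0 H
  atom 3: O, bond orders sum to 1 (valence 2) → 1 H
  atom 4: C, bond orders sum to 3 (valence 4) → 1 H
  atom 5: C, bond orders sum to 3 (valence 4) → 1 H
  atom 6: C, bond orders sum to 1 (valence 4) → 3 H
  atom 7: C, bond orders sum to 3 (valence 4) → 1 H
  atom 8: I (halogen, monovalent) → 0 H
  atom 9: C, bond orders sum to 2 (valence 4) → 2 H
  atom 10: C, bond orders sum to 3 (valence 4) → 1 H
  atom 11: S, bond orders sum to 1 (valence 2) → 1 H
  atom 12: C, bond orders sum to 3 (valence 4) → 1 H
  atom 13: Cl (halogen, monovalent) → 0 H
Total hydrogens: 12.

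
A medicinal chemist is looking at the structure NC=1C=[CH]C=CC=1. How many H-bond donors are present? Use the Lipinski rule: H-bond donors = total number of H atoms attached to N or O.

2

Donors: find every N or O and count the H atoms it carries.
  atom 1 (N): bond orders sum to 1 → 2 H
Lipinski HBD = 2.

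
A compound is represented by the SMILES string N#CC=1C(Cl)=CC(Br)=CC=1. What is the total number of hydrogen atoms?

Walk through each heavy atom and fill implicit hydrogens from standard valence (C 4, N 3, O 2, S 2, halogen 1):
  atom 1: N, bond orders sum to 3 (valence 3) → 0 H
  atom 2: C, bond orders sum to 4 (valence 4) → 0 H
  atom 3: C, bond orders sum to 4 (valence 4) → 0 H
  atom 4: C, bond orders sum to 4 (valence 4) → 0 H
  atom 5: Cl (halogen, monovalent) → 0 H
  atom 6: C, bond orders sum to 3 (valence 4) → 1 H
  atom 7: C, bond orders sum to 4 (valence 4) → 0 H
  atom 8: Br (halogen, monovalent) → 0 H
  atom 9: C, bond orders sum to 3 (valence 4) → 1 H
  atom 10: C, bond orders sum to 3 (valence 4) → 1 H
Total hydrogens: 3.

3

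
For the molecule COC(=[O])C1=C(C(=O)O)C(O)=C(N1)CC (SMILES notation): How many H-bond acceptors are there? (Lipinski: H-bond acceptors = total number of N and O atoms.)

N atoms: 1; O atoms: 5.
Lipinski HBA = 1 + 5 = 6.

6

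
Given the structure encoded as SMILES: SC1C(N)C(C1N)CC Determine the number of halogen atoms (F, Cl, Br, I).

Scan the SMILES for the halogen motif — none present.
Groups that are present: 2 primary amine, 1 thiol.

0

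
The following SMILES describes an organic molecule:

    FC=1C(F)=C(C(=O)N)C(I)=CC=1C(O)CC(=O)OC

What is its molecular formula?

Walk through each heavy atom and fill implicit hydrogens from standard valence (C 4, N 3, O 2, S 2, halogen 1):
  atom 1: F (halogen, monovalent) → 0 H
  atom 2: C, bond orders sum to 4 (valence 4) → 0 H
  atom 3: C, bond orders sum to 4 (valence 4) → 0 H
  atom 4: F (halogen, monovalent) → 0 H
  atom 5: C, bond orders sum to 4 (valence 4) → 0 H
  atom 6: C, bond orders sum to 4 (valence 4) → 0 H
  atom 7: O, bond orders sum to 2 (valence 2) → 0 H
  atom 8: N, bond orders sum to 1 (valence 3) → 2 H
  atom 9: C, bond orders sum to 4 (valence 4) → 0 H
  atom 10: I (halogen, monovalent) → 0 H
  atom 11: C, bond orders sum to 3 (valence 4) → 1 H
  atom 12: C, bond orders sum to 4 (valence 4) → 0 H
  atom 13: C, bond orders sum to 3 (valence 4) → 1 H
  atom 14: O, bond orders sum to 1 (valence 2) → 1 H
  atom 15: C, bond orders sum to 2 (valence 4) → 2 H
  atom 16: C, bond orders sum to 4 (valence 4) → 0 H
  atom 17: O, bond orders sum to 2 (valence 2) → 0 H
  atom 18: O, bond orders sum to 2 (valence 2) → 0 H
  atom 19: C, bond orders sum to 1 (valence 4) → 3 H
Totals → C:11, H:10, F:2, I:1, N:1, O:4.

C11H10F2INO4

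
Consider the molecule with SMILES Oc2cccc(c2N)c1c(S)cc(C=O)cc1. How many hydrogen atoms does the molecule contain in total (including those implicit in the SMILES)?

11

Walk through each heavy atom and fill implicit hydrogens from standard valence (C 4, N 3, O 2, S 2, halogen 1); for lowercase aromatic atoms, an aromatic c carries 1 H when it has two neighbours and 0 H with three, and aromatic n carries 0 H:
  atom 1: O, bond orders sum to 1 (valence 2) → 1 H
  atom 2: aromatic c, 3 neighbours → 0 H
  atom 3: aromatic c, 2 neighbours → 1 H
  atom 4: aromatic c, 2 neighbours → 1 H
  atom 5: aromatic c, 2 neighbours → 1 H
  atom 6: aromatic c, 3 neighbours → 0 H
  atom 7: aromatic c, 3 neighbours → 0 H
  atom 8: N, bond orders sum to 1 (valence 3) → 2 H
  atom 9: aromatic c, 3 neighbours → 0 H
  atom 10: aromatic c, 3 neighbours → 0 H
  atom 11: S, bond orders sum to 1 (valence 2) → 1 H
  atom 12: aromatic c, 2 neighbours → 1 H
  atom 13: aromatic c, 3 neighbours → 0 H
  atom 14: C, bond orders sum to 3 (valence 4) → 1 H
  atom 15: O, bond orders sum to 2 (valence 2) → 0 H
  atom 16: aromatic c, 2 neighbours → 1 H
  atom 17: aromatic c, 2 neighbours → 1 H
Total hydrogens: 11.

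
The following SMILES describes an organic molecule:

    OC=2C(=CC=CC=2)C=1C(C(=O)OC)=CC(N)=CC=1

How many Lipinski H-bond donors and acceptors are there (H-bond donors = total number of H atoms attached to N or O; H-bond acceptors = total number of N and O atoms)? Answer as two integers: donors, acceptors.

3, 4

Donors: find every N or O and count the H atoms it carries.
  atom 1 (O): bond orders sum to 1 → 1 H
  atom 11 (O): bond orders sum to 2 → 0 H
  atom 12 (O): bond orders sum to 2 → 0 H
  atom 16 (N): bond orders sum to 1 → 2 H
Lipinski HBD = 3.
Acceptors: N atoms = 1, O atoms = 3 → HBA = 4.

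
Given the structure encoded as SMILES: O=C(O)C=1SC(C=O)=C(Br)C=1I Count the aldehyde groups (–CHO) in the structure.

1

The aldehyde motif appears at heavy-atom position 7 in the SMILES.
Other groups present: 1 carboxylic acid.
Aldehyde count: 1.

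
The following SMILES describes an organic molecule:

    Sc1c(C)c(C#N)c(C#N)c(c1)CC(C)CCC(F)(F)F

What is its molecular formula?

C15H15F3N2S

Walk through each heavy atom and fill implicit hydrogens from standard valence (C 4, N 3, O 2, S 2, halogen 1); for lowercase aromatic atoms, an aromatic c carries 1 H when it has two neighbours and 0 H with three, and aromatic n carries 0 H:
  atom 1: S, bond orders sum to 1 (valence 2) → 1 H
  atom 2: aromatic c, 3 neighbours → 0 H
  atom 3: aromatic c, 3 neighbours → 0 H
  atom 4: C, bond orders sum to 1 (valence 4) → 3 H
  atom 5: aromatic c, 3 neighbours → 0 H
  atom 6: C, bond orders sum to 4 (valence 4) → 0 H
  atom 7: N, bond orders sum to 3 (valence 3) → 0 H
  atom 8: aromatic c, 3 neighbours → 0 H
  atom 9: C, bond orders sum to 4 (valence 4) → 0 H
  atom 10: N, bond orders sum to 3 (valence 3) → 0 H
  atom 11: aromatic c, 3 neighbours → 0 H
  atom 12: aromatic c, 2 neighbours → 1 H
  atom 13: C, bond orders sum to 2 (valence 4) → 2 H
  atom 14: C, bond orders sum to 3 (valence 4) → 1 H
  atom 15: C, bond orders sum to 1 (valence 4) → 3 H
  atom 16: C, bond orders sum to 2 (valence 4) → 2 H
  atom 17: C, bond orders sum to 2 (valence 4) → 2 H
  atom 18: C, bond orders sum to 4 (valence 4) → 0 H
  atom 19: F (halogen, monovalent) → 0 H
  atom 20: F (halogen, monovalent) → 0 H
  atom 21: F (halogen, monovalent) → 0 H
Totals → C:15, H:15, F:3, N:2, S:1.
In Hill order: C15H15F3N2S.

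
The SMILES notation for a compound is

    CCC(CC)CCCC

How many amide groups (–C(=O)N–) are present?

0

Scan the SMILES for the amide motif — none present.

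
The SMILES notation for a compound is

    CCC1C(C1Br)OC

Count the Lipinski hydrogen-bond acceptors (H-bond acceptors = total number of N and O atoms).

1

N atoms: 0; O atoms: 1.
Lipinski HBA = 0 + 1 = 1.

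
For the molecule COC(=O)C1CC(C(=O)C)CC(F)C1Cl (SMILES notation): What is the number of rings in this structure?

1

In SMILES, each pair of matching ring-closure digits denotes one ring-closing bond; the number of such bonds equals the number of independent rings.
Ring-closure bonds here: 1.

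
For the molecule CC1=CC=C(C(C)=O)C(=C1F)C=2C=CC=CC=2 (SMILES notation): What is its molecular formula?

C15H13FO

Walk through each heavy atom and fill implicit hydrogens from standard valence (C 4, N 3, O 2, S 2, halogen 1):
  atom 1: C, bond orders sum to 1 (valence 4) → 3 H
  atom 2: C, bond orders sum to 4 (valence 4) → 0 H
  atom 3: C, bond orders sum to 3 (valence 4) → 1 H
  atom 4: C, bond orders sum to 3 (valence 4) → 1 H
  atom 5: C, bond orders sum to 4 (valence 4) → 0 H
  atom 6: C, bond orders sum to 4 (valence 4) → 0 H
  atom 7: C, bond orders sum to 1 (valence 4) → 3 H
  atom 8: O, bond orders sum to 2 (valence 2) → 0 H
  atom 9: C, bond orders sum to 4 (valence 4) → 0 H
  atom 10: C, bond orders sum to 4 (valence 4) → 0 H
  atom 11: F (halogen, monovalent) → 0 H
  atom 12: C, bond orders sum to 4 (valence 4) → 0 H
  atom 13: C, bond orders sum to 3 (valence 4) → 1 H
  atom 14: C, bond orders sum to 3 (valence 4) → 1 H
  atom 15: C, bond orders sum to 3 (valence 4) → 1 H
  atom 16: C, bond orders sum to 3 (valence 4) → 1 H
  atom 17: C, bond orders sum to 3 (valence 4) → 1 H
Totals → C:15, H:13, F:1, O:1.
In Hill order: C15H13FO.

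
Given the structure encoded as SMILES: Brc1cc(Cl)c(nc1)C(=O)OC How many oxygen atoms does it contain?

2

Scan the SMILES for O atoms (remember two-letter symbols like Cl and Br are single atoms).
Oxygen count: 2.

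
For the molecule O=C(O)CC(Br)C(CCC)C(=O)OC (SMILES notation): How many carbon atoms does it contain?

9

Count every carbon token in the SMILES (each C, including those in ring-closure positions and inside branches).
Carbon count: 9.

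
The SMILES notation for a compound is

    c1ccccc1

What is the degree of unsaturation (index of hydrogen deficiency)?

Molecular formula: C6H6.
DoU = (2C + 2 + N − H − X) / 2, where X is the halogen count and O/S are ignored.
    = (2·6 + 2 + 0 − 6 − 0) / 2 = 8 / 2 = 4.

4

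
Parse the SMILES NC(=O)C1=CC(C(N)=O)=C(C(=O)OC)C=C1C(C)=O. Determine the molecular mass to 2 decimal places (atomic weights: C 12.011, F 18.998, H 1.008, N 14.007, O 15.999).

264.24 g/mol

First, the molecular formula is C12H12N2O5 (counting implicit H from valence).
  C: 12 × 12.011 = 144.132
  H: 12 × 1.008 = 12.096
  N: 2 × 14.007 = 28.014
  O: 5 × 15.999 = 79.995
Sum: 12×12.011 + 12×1.008 + 2×14.007 + 5×15.999 = 264.237 → 264.24 g/mol.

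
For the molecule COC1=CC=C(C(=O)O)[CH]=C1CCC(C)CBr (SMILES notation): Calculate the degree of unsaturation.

5

Degree of unsaturation = (number of rings) + (number of π bonds).
Ring closures in the SMILES: 1.
π bonds: 4 double bonds (each 1 DoU) → 4 DoU from unsaturation.
Total DoU = 1 + 4 = 5.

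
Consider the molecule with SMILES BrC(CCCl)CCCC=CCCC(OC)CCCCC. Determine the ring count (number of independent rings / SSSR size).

In SMILES, each pair of matching ring-closure digits denotes one ring-closing bond; the number of such bonds equals the number of independent rings.
Ring-closure bonds here: 0.

0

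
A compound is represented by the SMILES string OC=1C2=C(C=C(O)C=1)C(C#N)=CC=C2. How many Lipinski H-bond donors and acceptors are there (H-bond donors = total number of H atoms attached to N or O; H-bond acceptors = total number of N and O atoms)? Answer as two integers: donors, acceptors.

Donors: find every N or O and count the H atoms it carries.
  atom 1 (O): bond orders sum to 1 → 1 H
  atom 7 (O): bond orders sum to 1 → 1 H
  atom 11 (N): bond orders sum to 3 → 0 H
Lipinski HBD = 2.
Acceptors: N atoms = 1, O atoms = 2 → HBA = 3.

2, 3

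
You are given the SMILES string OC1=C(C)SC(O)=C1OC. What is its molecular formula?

Walk through each heavy atom and fill implicit hydrogens from standard valence (C 4, N 3, O 2, S 2, halogen 1):
  atom 1: O, bond orders sum to 1 (valence 2) → 1 H
  atom 2: C, bond orders sum to 4 (valence 4) → 0 H
  atom 3: C, bond orders sum to 4 (valence 4) → 0 H
  atom 4: C, bond orders sum to 1 (valence 4) → 3 H
  atom 5: S, bond orders sum to 2 (valence 2) → 0 H
  atom 6: C, bond orders sum to 4 (valence 4) → 0 H
  atom 7: O, bond orders sum to 1 (valence 2) → 1 H
  atom 8: C, bond orders sum to 4 (valence 4) → 0 H
  atom 9: O, bond orders sum to 2 (valence 2) → 0 H
  atom 10: C, bond orders sum to 1 (valence 4) → 3 H
Totals → C:6, H:8, O:3, S:1.

C6H8O3S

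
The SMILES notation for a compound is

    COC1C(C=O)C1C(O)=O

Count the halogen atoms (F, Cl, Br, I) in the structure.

0

Scan the SMILES for the halogen motif — none present.
Groups that are present: 1 aldehyde, 1 carboxylic acid, 1 ether.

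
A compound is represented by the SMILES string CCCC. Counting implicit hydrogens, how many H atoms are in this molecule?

10

Walk through each heavy atom and fill implicit hydrogens from standard valence (C 4, N 3, O 2, S 2, halogen 1):
  atom 1: C, bond orders sum to 1 (valence 4) → 3 H
  atom 2: C, bond orders sum to 2 (valence 4) → 2 H
  atom 3: C, bond orders sum to 2 (valence 4) → 2 H
  atom 4: C, bond orders sum to 1 (valence 4) → 3 H
Total hydrogens: 10.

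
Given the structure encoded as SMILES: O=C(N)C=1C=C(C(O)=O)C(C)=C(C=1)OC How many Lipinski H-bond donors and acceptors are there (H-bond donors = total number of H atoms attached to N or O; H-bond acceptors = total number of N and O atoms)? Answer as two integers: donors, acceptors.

Donors: find every N or O and count the H atoms it carries.
  atom 1 (O): bond orders sum to 2 → 0 H
  atom 3 (N): bond orders sum to 1 → 2 H
  atom 8 (O): bond orders sum to 1 → 1 H
  atom 9 (O): bond orders sum to 2 → 0 H
  atom 14 (O): bond orders sum to 2 → 0 H
Lipinski HBD = 3.
Acceptors: N atoms = 1, O atoms = 4 → HBA = 5.

3, 5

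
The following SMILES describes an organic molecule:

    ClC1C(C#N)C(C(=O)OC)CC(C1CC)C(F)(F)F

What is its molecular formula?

C12H15ClF3NO2

Walk through each heavy atom and fill implicit hydrogens from standard valence (C 4, N 3, O 2, S 2, halogen 1):
  atom 1: Cl (halogen, monovalent) → 0 H
  atom 2: C, bond orders sum to 3 (valence 4) → 1 H
  atom 3: C, bond orders sum to 3 (valence 4) → 1 H
  atom 4: C, bond orders sum to 4 (valence 4) → 0 H
  atom 5: N, bond orders sum to 3 (valence 3) → 0 H
  atom 6: C, bond orders sum to 3 (valence 4) → 1 H
  atom 7: C, bond orders sum to 4 (valence 4) → 0 H
  atom 8: O, bond orders sum to 2 (valence 2) → 0 H
  atom 9: O, bond orders sum to 2 (valence 2) → 0 H
  atom 10: C, bond orders sum to 1 (valence 4) → 3 H
  atom 11: C, bond orders sum to 2 (valence 4) → 2 H
  atom 12: C, bond orders sum to 3 (valence 4) → 1 H
  atom 13: C, bond orders sum to 3 (valence 4) → 1 H
  atom 14: C, bond orders sum to 2 (valence 4) → 2 H
  atom 15: C, bond orders sum to 1 (valence 4) → 3 H
  atom 16: C, bond orders sum to 4 (valence 4) → 0 H
  atom 17: F (halogen, monovalent) → 0 H
  atom 18: F (halogen, monovalent) → 0 H
  atom 19: F (halogen, monovalent) → 0 H
Totals → C:12, H:15, Cl:1, F:3, N:1, O:2.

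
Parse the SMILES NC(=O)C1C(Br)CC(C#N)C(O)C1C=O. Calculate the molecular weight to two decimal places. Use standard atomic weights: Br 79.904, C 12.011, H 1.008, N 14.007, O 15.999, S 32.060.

275.10 g/mol

First, the molecular formula is C9H11BrN2O3 (counting implicit H from valence).
  Br: 1 × 79.904 = 79.904
  C: 9 × 12.011 = 108.099
  H: 11 × 1.008 = 11.088
  N: 2 × 14.007 = 28.014
  O: 3 × 15.999 = 47.997
Sum: 1×79.904 + 9×12.011 + 11×1.008 + 2×14.007 + 3×15.999 = 275.102 → 275.10 g/mol.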